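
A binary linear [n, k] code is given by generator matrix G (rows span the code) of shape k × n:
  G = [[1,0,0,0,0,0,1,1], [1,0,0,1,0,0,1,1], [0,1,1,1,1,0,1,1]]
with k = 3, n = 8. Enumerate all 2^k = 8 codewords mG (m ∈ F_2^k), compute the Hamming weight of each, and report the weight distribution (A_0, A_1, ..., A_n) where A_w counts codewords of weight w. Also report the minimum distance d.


Weight distribution: A_0 = 1, A_1 = 1, A_3 = 1, A_4 = 2, A_5 = 2, A_6 = 1. Minimum distance d = 1.

Enumerate all 2^3 = 8 messages m ∈ F_2^3.
For each, compute codeword c = mG in F_2^8, then tally its weight.
  m = 000 → c = 00000000, weight = 0.
  m = 100 → c = 10000011, weight = 3.
  m = 010 → c = 10010011, weight = 4.
  m = 110 → c = 00010000, weight = 1.
  m = 001 → c = 01111011, weight = 6.
  m = 101 → c = 11111000, weight = 5.
  m = 011 → c = 11101000, weight = 4.
  m = 111 → c = 01101011, weight = 5.
Tally weights:
  weight 0: 1 codewords.
  weight 1: 1 codewords.
  weight 3: 1 codewords.
  weight 4: 2 codewords.
  weight 5: 2 codewords.
  weight 6: 1 codewords.
Minimum distance d = smallest w > 0 with A_w > 0 = 1.
Sanity: Σ A_w = 8 = 2^3 = 8 ✓.


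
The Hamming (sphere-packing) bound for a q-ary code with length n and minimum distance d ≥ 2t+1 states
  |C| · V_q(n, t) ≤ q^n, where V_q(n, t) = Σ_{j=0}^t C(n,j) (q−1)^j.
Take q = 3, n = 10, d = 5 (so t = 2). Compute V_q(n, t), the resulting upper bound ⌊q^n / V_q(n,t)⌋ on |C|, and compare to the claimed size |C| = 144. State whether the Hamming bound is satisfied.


V_q(n, t) = 201, q^n = 59049, Hamming bound = 293, |C| = 144 ≤ bound (satisfied).

Step 1: Compute V_q(n, t) = Σ_{j=0}^2 C(n, j) (q−1)^j.
  j = 0: C(10,0)·(2)^0 = 1·1 = 1.
  j = 1: C(10,1)·(2)^1 = 10·2 = 20.
  j = 2: C(10,2)·(2)^2 = 45·4 = 180.
  V_q(n, t) = 1 + 20 + 180 = 201.
Step 2: q^n = 3^10 = 59049.
Step 3: Hamming bound ⌊q^n / V_q(n,t)⌋ = ⌊59049/201⌋ = 293.
Step 4: Compare |C| = 144 to 293: satisfied.
The claimed |C| lies below the Hamming bound.


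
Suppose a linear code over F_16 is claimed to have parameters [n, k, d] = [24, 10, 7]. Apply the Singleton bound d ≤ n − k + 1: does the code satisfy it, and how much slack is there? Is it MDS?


Singleton RHS = n − k + 1 = 15, slack = 8, bound satisfied, not MDS.

Singleton bound: d ≤ n − k + 1.
Here n = 24, k = 10, so n − k + 1 = 15.
Given d = 7, check d ≤ 15: YES.
Slack = (n − k + 1) − d = 8.
The code is NOT MDS (slack = 8 > 0).
Description: the claimed parameters are [24, 10, 7]_16; such a code would be non-MDS.


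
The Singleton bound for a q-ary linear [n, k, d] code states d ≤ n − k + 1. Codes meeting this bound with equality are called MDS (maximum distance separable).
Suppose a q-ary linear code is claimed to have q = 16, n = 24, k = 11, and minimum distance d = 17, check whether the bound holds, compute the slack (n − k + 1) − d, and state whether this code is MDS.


Singleton RHS = n − k + 1 = 14, slack = -3, bound violated (no such code; not MDS).

Singleton bound: d ≤ n − k + 1.
Here n = 24, k = 11, so n − k + 1 = 14.
Given d = 17, check d ≤ 14: NO.
Slack = (n − k + 1) − d = -3.
The slack is negative: d = 17 exceeds n − k + 1 = 14 by 3, so the Singleton bound is violated and no linear [24, 11, 17]_16 code can exist. In particular it is not MDS (MDS requires d = n − k + 1 exactly).
Description: the claimed parameters are [24, 11, 17]_16; such a code would be impossible (violates the Singleton bound).


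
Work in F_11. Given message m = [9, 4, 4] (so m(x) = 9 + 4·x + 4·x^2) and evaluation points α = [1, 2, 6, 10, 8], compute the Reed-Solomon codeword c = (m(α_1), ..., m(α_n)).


c = [6, 0, 1, 9, 0]

Message polynomial: m(x) = 9 + 4·x + 4·x^2 (mod 11).
For each evaluation point α_i, compute m(α_i) mod 11:
  α_1 = 1: Horner steps 4 → 8 → 6, so m(1) = 6.
  α_2 = 2: Horner steps 4 → 1 → 0, so m(2) = 0.
  α_3 = 6: Horner steps 4 → 6 → 1, so m(6) = 1.
  α_4 = 10: Horner steps 4 → 0 → 9, so m(10) = 9.
  α_5 = 8: Horner steps 4 → 3 → 0, so m(8) = 0.
Codeword c = [6, 0, 1, 9, 0] ∈ F_11^5.


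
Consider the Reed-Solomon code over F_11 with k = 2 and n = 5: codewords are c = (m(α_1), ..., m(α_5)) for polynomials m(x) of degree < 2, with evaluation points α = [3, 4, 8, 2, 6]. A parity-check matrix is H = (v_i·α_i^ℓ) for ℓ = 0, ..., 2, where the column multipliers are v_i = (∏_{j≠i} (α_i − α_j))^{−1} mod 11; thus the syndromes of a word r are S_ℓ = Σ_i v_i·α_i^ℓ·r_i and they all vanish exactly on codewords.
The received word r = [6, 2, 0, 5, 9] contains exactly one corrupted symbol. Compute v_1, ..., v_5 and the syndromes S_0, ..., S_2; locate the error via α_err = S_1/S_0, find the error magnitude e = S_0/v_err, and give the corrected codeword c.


S = (10, 7, 6), error at position 2, error magnitude e = 6, c = [6, 7, 0, 5, 9].

Step 1: column multipliers v_i = (∏_{j≠i}(α_i − α_j))^{−1} mod 11.
  i = 1 (α = 3): (3−4)(3−8)(3−2)(3−6) = (−1)·(−5)·1·(−3) = −15 ≡ 7, so v_1 = 7^{−1} = 8 (mod 11).
  i = 2 (α = 4): (4−3)(4−8)(4−2)(4−6) = 1·(−4)·2·(−2) = 16 ≡ 5, so v_2 = 5^{−1} = 9 (mod 11).
  i = 3 (α = 8): (8−3)(8−4)(8−2)(8−6) = 5·4·6·2 = 240 ≡ 9, so v_3 = 9^{−1} = 5 (mod 11).
  i = 4 (α = 2): (2−3)(2−4)(2−8)(2−6) = (−1)·(−2)·(−6)·(−4) = 48 ≡ 4, so v_4 = 4^{−1} = 3 (mod 11).
  i = 5 (α = 6): (6−3)(6−4)(6−8)(6−2) = 3·2·(−2)·4 = −48 ≡ 7, so v_5 = 7^{−1} = 8 (mod 11).
  v = [8, 9, 5, 3, 8].
Step 2: syndromes of r = [6, 2, 0, 5, 9] (all sums mod 11).
  S_0 = Σ v_i r_i = 8·6 + 9·2 + 5·0 + 3·5 + 8·9 = 153 ≡ 10.
  S_1 = Σ v_i α_i r_i = 8·3·6 + 9·4·2 + 5·8·0 + 3·2·5 + 8·6·9 = 678 ≡ 7.
  α_i^2 mod 11 = [9, 5, 9, 4, 3].
  S_2 = Σ v_i α_i^2 r_i = 8·9·6 + 9·5·2 + 5·9·0 + 3·4·5 + 8·3·9 = 798 ≡ 6.
  S = (10, 7, 6) ≠ 0, so r is not a codeword (an error is present).
Step 3: locate the error. For a single error e at position i, S_ℓ = v_i·e·α_i^ℓ, so α_err = S_1/S_0.
  S_0^{−1} = 10^{−1} = 10 (mod 11), so α_err = 7·10 = 70 ≡ 4 = α_2. Error position i = 2.
  Consistency check: S_2/S_1 = 6·8 = 48 ≡ 4 = α_err ✓ (single-error assumption holds).
Step 4: error magnitude e = S_0/v_2 = S_0·∏_{j≠2}(α_2 − α_j) = 10·5 = 50 ≡ 6 (mod 11).
Step 5: correct position 2: c_2 = r_2 − e = 2 − 6 ≡ 7 (mod 11). Hence c = [6, 7, 0, 5, 9].
  Check: interpolating c through the α_i gives m(x) = 3 + 1·x (degree < 2) with m(α_i) = c_i for every i, so c is indeed a codeword.


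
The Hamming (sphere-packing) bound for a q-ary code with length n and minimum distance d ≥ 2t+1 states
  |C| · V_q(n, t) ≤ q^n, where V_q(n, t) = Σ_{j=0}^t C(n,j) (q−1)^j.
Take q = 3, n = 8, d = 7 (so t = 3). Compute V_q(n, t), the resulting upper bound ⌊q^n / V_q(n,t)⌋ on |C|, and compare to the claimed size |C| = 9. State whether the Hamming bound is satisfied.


V_q(n, t) = 577, q^n = 6561, Hamming bound = 11, |C| = 9 ≤ bound (satisfied).

Step 1: Compute V_q(n, t) = Σ_{j=0}^3 C(n, j) (q−1)^j.
  j = 0: C(8,0)·(2)^0 = 1·1 = 1.
  j = 1: C(8,1)·(2)^1 = 8·2 = 16.
  j = 2: C(8,2)·(2)^2 = 28·4 = 112.
  j = 3: C(8,3)·(2)^3 = 56·8 = 448.
  V_q(n, t) = 1 + 16 + 112 + 448 = 577.
Step 2: q^n = 3^8 = 6561.
Step 3: Hamming bound ⌊q^n / V_q(n,t)⌋ = ⌊6561/577⌋ = 11.
Step 4: Compare |C| = 9 to 11: satisfied.
The claimed |C| lies below the Hamming bound.


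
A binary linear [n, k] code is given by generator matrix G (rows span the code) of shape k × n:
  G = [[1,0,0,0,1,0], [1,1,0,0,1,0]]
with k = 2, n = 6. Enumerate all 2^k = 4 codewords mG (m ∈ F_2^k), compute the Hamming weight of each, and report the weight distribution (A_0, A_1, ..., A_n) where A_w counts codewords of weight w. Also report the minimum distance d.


Weight distribution: A_0 = 1, A_1 = 1, A_2 = 1, A_3 = 1. Minimum distance d = 1.

Enumerate all 2^2 = 4 messages m ∈ F_2^2.
For each, compute codeword c = mG in F_2^6, then tally its weight.
  m = 00 → c = 000000, weight = 0.
  m = 10 → c = 100010, weight = 2.
  m = 01 → c = 110010, weight = 3.
  m = 11 → c = 010000, weight = 1.
Tally weights:
  weight 0: 1 codewords.
  weight 1: 1 codewords.
  weight 2: 1 codewords.
  weight 3: 1 codewords.
Minimum distance d = smallest w > 0 with A_w > 0 = 1.
Sanity: Σ A_w = 4 = 2^2 = 4 ✓.


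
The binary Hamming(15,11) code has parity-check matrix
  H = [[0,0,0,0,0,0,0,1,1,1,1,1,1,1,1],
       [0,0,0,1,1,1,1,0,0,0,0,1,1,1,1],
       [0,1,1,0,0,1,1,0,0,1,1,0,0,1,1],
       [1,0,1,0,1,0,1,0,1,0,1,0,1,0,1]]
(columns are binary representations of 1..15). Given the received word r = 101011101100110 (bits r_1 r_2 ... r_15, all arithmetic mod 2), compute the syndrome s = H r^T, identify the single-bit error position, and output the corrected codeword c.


s = (0, 1, 1, 0)^T, error position = 6, corrected codeword c = 101010101100110

Compute s = H r^T mod 2 one row at a time:
  s_1 = 0 + 1 + 1 + 0 + 0 + 1 + 1 + 0 = 4 ≡ 0 (mod 2).
  s_2 = 0 + 1 + 1 + 1 + 0 + 1 + 1 + 0 = 5 ≡ 1 (mod 2).
  s_3 = 0 + 1 + 1 + 1 + 1 + 0 + 1 + 0 = 5 ≡ 1 (mod 2).
  s_4 = 1 + 1 + 1 + 1 + 1 + 0 + 1 + 0 = 6 ≡ 0 (mod 2).
s = (0, 1, 1, 0)^T — this equals column 6 of H (binary 0110), so error is at position 6.
Correct: flip bit 6 of r = 101011101100110 to get c = 101010101100110.


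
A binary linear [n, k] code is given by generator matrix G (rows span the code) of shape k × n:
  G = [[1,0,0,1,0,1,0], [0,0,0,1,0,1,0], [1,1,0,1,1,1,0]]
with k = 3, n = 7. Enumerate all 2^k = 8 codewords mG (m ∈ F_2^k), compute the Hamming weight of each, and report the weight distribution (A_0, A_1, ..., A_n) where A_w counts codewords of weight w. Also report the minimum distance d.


Weight distribution: A_0 = 1, A_1 = 1, A_2 = 2, A_3 = 2, A_4 = 1, A_5 = 1. Minimum distance d = 1.

Enumerate all 2^3 = 8 messages m ∈ F_2^3.
For each, compute codeword c = mG in F_2^7, then tally its weight.
  m = 000 → c = 0000000, weight = 0.
  m = 100 → c = 1001010, weight = 3.
  m = 010 → c = 0001010, weight = 2.
  m = 110 → c = 1000000, weight = 1.
  m = 001 → c = 1101110, weight = 5.
  m = 101 → c = 0100100, weight = 2.
  m = 011 → c = 1100100, weight = 3.
  m = 111 → c = 0101110, weight = 4.
Tally weights:
  weight 0: 1 codewords.
  weight 1: 1 codewords.
  weight 2: 2 codewords.
  weight 3: 2 codewords.
  weight 4: 1 codewords.
  weight 5: 1 codewords.
Minimum distance d = smallest w > 0 with A_w > 0 = 1.
Sanity: Σ A_w = 8 = 2^3 = 8 ✓.


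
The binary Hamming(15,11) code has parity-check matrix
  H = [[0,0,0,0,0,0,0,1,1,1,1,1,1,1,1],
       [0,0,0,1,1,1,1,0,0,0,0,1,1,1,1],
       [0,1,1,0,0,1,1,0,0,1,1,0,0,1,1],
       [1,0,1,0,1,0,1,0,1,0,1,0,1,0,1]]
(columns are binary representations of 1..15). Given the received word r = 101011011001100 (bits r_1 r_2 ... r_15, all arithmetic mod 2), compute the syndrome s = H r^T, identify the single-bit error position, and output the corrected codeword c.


s = (0, 0, 0, 1)^T, error position = 1, corrected codeword c = 001011011001100

Compute s = H r^T mod 2 one row at a time:
  s_1 = 1 + 1 + 0 + 0 + 1 + 1 + 0 + 0 = 4 ≡ 0 (mod 2).
  s_2 = 0 + 1 + 1 + 0 + 1 + 1 + 0 + 0 = 4 ≡ 0 (mod 2).
  s_3 = 0 + 1 + 1 + 0 + 0 + 0 + 0 + 0 = 2 ≡ 0 (mod 2).
  s_4 = 1 + 1 + 1 + 0 + 1 + 0 + 1 + 0 = 5 ≡ 1 (mod 2).
s = (0, 0, 0, 1)^T — this equals column 1 of H (binary 0001), so error is at position 1.
Correct: flip bit 1 of r = 101011011001100 to get c = 001011011001100.


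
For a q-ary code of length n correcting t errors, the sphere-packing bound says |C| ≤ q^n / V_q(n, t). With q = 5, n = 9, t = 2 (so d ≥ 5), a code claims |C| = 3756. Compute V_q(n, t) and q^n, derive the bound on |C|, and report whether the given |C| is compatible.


V_q(n, t) = 613, q^n = 1953125, Hamming bound = 3186, |C| = 3756 > bound (violated).

Step 1: Compute V_q(n, t) = Σ_{j=0}^2 C(n, j) (q−1)^j.
  j = 0: C(9,0)·(4)^0 = 1·1 = 1.
  j = 1: C(9,1)·(4)^1 = 9·4 = 36.
  j = 2: C(9,2)·(4)^2 = 36·16 = 576.
  V_q(n, t) = 1 + 36 + 576 = 613.
Step 2: q^n = 5^9 = 1953125.
Step 3: Hamming bound ⌊q^n / V_q(n,t)⌋ = ⌊1953125/613⌋ = 3186.
Step 4: Compare |C| = 3756 to 3186: violated.
The claimed |C| lies above the Hamming bound, so no 5-ary code of length 9 with d ≥ 5 can have 3756 codewords.


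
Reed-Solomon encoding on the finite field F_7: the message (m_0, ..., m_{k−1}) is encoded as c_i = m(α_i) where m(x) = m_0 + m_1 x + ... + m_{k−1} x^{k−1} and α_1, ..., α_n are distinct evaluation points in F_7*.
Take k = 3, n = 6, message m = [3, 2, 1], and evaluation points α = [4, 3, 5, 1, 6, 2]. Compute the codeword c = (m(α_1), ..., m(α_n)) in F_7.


c = [6, 4, 3, 6, 2, 4]

Message polynomial: m(x) = 3 + 2·x + 1·x^2 (mod 7).
For each evaluation point α_i, compute m(α_i) mod 7:
  α_1 = 4: Horner steps 1 → 6 → 6, so m(4) = 6.
  α_2 = 3: Horner steps 1 → 5 → 4, so m(3) = 4.
  α_3 = 5: Horner steps 1 → 0 → 3, so m(5) = 3.
  α_4 = 1: Horner steps 1 → 3 → 6, so m(1) = 6.
  α_5 = 6: Horner steps 1 → 1 → 2, so m(6) = 2.
  α_6 = 2: Horner steps 1 → 4 → 4, so m(2) = 4.
Codeword c = [6, 4, 3, 6, 2, 4] ∈ F_7^6.


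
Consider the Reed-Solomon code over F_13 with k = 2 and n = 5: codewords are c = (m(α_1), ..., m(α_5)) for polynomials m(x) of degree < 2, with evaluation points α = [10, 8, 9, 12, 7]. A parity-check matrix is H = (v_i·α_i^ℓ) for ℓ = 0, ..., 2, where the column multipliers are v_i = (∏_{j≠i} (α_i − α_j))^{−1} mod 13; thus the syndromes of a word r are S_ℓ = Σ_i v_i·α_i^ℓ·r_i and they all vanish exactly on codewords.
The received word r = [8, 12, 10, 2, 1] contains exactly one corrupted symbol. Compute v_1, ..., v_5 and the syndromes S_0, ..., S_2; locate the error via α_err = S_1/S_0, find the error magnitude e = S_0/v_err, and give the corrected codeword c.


S = (8, 5, 8), error at position 4, error magnitude e = 11, c = [8, 12, 10, 4, 1].

Step 1: column multipliers v_i = (∏_{j≠i}(α_i − α_j))^{−1} mod 13.
  i = 1 (α = 10): (10−8)(10−9)(10−12)(10−7) = 2·1·(−2)·3 = −12 ≡ 1, so v_1 = 1^{−1} = 1 (mod 13).
  i = 2 (α = 8): (8−10)(8−9)(8−12)(8−7) = (−2)·(−1)·(−4)·1 = −8 ≡ 5, so v_2 = 5^{−1} = 8 (mod 13).
  i = 3 (α = 9): (9−10)(9−8)(9−12)(9−7) = (−1)·1·(−3)·2 = 6 ≡ 6, so v_3 = 6^{−1} = 11 (mod 13).
  i = 4 (α = 12): (12−10)(12−8)(12−9)(12−7) = 2·4·3·5 = 120 ≡ 3, so v_4 = 3^{−1} = 9 (mod 13).
  i = 5 (α = 7): (7−10)(7−8)(7−9)(7−12) = (−3)·(−1)·(−2)·(−5) = 30 ≡ 4, so v_5 = 4^{−1} = 10 (mod 13).
  v = [1, 8, 11, 9, 10].
Step 2: syndromes of r = [8, 12, 10, 2, 1] (all sums mod 13).
  S_0 = Σ v_i r_i = 1·8 + 8·12 + 11·10 + 9·2 + 10·1 = 242 ≡ 8.
  S_1 = Σ v_i α_i r_i = 1·10·8 + 8·8·12 + 11·9·10 + 9·12·2 + 10·7·1 = 2124 ≡ 5.
  α_i^2 mod 13 = [9, 12, 3, 1, 10].
  S_2 = Σ v_i α_i^2 r_i = 1·9·8 + 8·12·12 + 11·3·10 + 9·1·2 + 10·10·1 = 1672 ≡ 8.
  S = (8, 5, 8) ≠ 0, so r is not a codeword (an error is present).
Step 3: locate the error. For a single error e at position i, S_ℓ = v_i·e·α_i^ℓ, so α_err = S_1/S_0.
  S_0^{−1} = 8^{−1} = 5 (mod 13), so α_err = 5·5 = 25 ≡ 12 = α_4. Error position i = 4.
  Consistency check: S_2/S_1 = 8·8 = 64 ≡ 12 = α_err ✓ (single-error assumption holds).
Step 4: error magnitude e = S_0/v_4 = S_0·∏_{j≠4}(α_4 − α_j) = 8·3 = 24 ≡ 11 (mod 13).
Step 5: correct position 4: c_4 = r_4 − e = 2 − 11 ≡ 4 (mod 13). Hence c = [8, 12, 10, 4, 1].
  Check: interpolating c through the α_i gives m(x) = 2 + 11·x (degree < 2) with m(α_i) = c_i for every i, so c is indeed a codeword.


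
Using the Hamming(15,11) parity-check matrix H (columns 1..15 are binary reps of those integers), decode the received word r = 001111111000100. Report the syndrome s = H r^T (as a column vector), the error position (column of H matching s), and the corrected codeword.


s = (1, 1, 1, 1)^T, error position = 15, corrected codeword c = 001111111000101

Compute s = H r^T mod 2 one row at a time:
  s_1 = 1 + 1 + 0 + 0 + 0 + 1 + 0 + 0 = 3 ≡ 1 (mod 2).
  s_2 = 1 + 1 + 1 + 1 + 0 + 1 + 0 + 0 = 5 ≡ 1 (mod 2).
  s_3 = 0 + 1 + 1 + 1 + 0 + 0 + 0 + 0 = 3 ≡ 1 (mod 2).
  s_4 = 0 + 1 + 1 + 1 + 1 + 0 + 1 + 0 = 5 ≡ 1 (mod 2).
s = (1, 1, 1, 1)^T — this equals column 15 of H (binary 1111), so error is at position 15.
Correct: flip bit 15 of r = 001111111000100 to get c = 001111111000101.


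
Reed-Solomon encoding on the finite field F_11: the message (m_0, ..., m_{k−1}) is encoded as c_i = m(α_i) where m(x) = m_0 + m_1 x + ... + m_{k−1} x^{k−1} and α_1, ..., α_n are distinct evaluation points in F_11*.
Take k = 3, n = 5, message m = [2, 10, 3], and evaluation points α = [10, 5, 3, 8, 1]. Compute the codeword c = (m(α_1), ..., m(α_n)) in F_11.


c = [6, 6, 4, 10, 4]

Message polynomial: m(x) = 2 + 10·x + 3·x^2 (mod 11).
For each evaluation point α_i, compute m(α_i) mod 11:
  α_1 = 10: Horner steps 3 → 7 → 6, so m(10) = 6.
  α_2 = 5: Horner steps 3 → 3 → 6, so m(5) = 6.
  α_3 = 3: Horner steps 3 → 8 → 4, so m(3) = 4.
  α_4 = 8: Horner steps 3 → 1 → 10, so m(8) = 10.
  α_5 = 1: Horner steps 3 → 2 → 4, so m(1) = 4.
Codeword c = [6, 6, 4, 10, 4] ∈ F_11^5.


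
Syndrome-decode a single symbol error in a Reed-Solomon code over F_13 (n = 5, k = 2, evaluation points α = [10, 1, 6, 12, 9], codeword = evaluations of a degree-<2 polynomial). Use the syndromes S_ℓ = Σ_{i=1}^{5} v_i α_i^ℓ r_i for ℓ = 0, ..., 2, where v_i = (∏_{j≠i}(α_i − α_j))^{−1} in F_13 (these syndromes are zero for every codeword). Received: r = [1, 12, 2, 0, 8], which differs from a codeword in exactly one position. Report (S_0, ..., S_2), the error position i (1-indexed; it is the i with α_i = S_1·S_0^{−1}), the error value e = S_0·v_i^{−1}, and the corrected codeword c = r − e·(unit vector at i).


S = (3, 5, 4), error at position 3, error magnitude e = 12, c = [1, 12, 3, 0, 8].

Step 1: column multipliers v_i = (∏_{j≠i}(α_i − α_j))^{−1} mod 13.
  i = 1 (α = 10): (10−1)(10−6)(10−12)(10−9) = 9·4·(−2)·1 = −72 ≡ 6, so v_1 = 6^{−1} = 11 (mod 13).
  i = 2 (α = 1): (1−10)(1−6)(1−12)(1−9) = (−9)·(−5)·(−11)·(−8) = 3960 ≡ 8, so v_2 = 8^{−1} = 5 (mod 13).
  i = 3 (α = 6): (6−10)(6−1)(6−12)(6−9) = (−4)·5·(−6)·(−3) = −360 ≡ 4, so v_3 = 4^{−1} = 10 (mod 13).
  i = 4 (α = 12): (12−10)(12−1)(12−6)(12−9) = 2·11·6·3 = 396 ≡ 6, so v_4 = 6^{−1} = 11 (mod 13).
  i = 5 (α = 9): (9−10)(9−1)(9−6)(9−12) = (−1)·8·3·(−3) = 72 ≡ 7, so v_5 = 7^{−1} = 2 (mod 13).
  v = [11, 5, 10, 11, 2].
Step 2: syndromes of r = [1, 12, 2, 0, 8] (all sums mod 13).
  S_0 = Σ v_i r_i = 11·1 + 5·12 + 10·2 + 11·0 + 2·8 = 107 ≡ 3.
  S_1 = Σ v_i α_i r_i = 11·10·1 + 5·1·12 + 10·6·2 + 11·12·0 + 2·9·8 = 434 ≡ 5.
  α_i^2 mod 13 = [9, 1, 10, 1, 3].
  S_2 = Σ v_i α_i^2 r_i = 11·9·1 + 5·1·12 + 10·10·2 + 11·1·0 + 2·3·8 = 407 ≡ 4.
  S = (3, 5, 4) ≠ 0, so r is not a codeword (an error is present).
Step 3: locate the error. For a single error e at position i, S_ℓ = v_i·e·α_i^ℓ, so α_err = S_1/S_0.
  S_0^{−1} = 3^{−1} = 9 (mod 13), so α_err = 5·9 = 45 ≡ 6 = α_3. Error position i = 3.
  Consistency check: S_2/S_1 = 4·8 = 32 ≡ 6 = α_err ✓ (single-error assumption holds).
Step 4: error magnitude e = S_0/v_3 = S_0·∏_{j≠3}(α_3 − α_j) = 3·4 = 12 ≡ 12 (mod 13).
Step 5: correct position 3: c_3 = r_3 − e = 2 − 12 ≡ 3 (mod 13). Hence c = [1, 12, 3, 0, 8].
  Check: interpolating c through the α_i gives m(x) = 6 + 6·x (degree < 2) with m(α_i) = c_i for every i, so c is indeed a codeword.


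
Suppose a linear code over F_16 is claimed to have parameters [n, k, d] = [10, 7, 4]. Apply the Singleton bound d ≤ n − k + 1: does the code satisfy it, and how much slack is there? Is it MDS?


Singleton RHS = n − k + 1 = 4, slack = 0, bound satisfied, MDS.

Singleton bound: d ≤ n − k + 1.
Here n = 10, k = 7, so n − k + 1 = 4.
Given d = 4, check d ≤ 4: YES.
Slack = (n − k + 1) − d = 0.
The code is MDS (slack = 0).
Description: the claimed parameters are [10, 7, 4]_16; such a code would be MDS (meets Singleton bound).


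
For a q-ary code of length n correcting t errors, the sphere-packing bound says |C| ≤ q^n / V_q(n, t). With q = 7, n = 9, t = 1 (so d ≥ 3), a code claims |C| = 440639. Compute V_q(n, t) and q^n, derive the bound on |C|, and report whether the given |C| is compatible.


V_q(n, t) = 55, q^n = 40353607, Hamming bound = 733701, |C| = 440639 ≤ bound (satisfied).

Step 1: Compute V_q(n, t) = Σ_{j=0}^1 C(n, j) (q−1)^j.
  j = 0: C(9,0)·(6)^0 = 1·1 = 1.
  j = 1: C(9,1)·(6)^1 = 9·6 = 54.
  V_q(n, t) = 1 + 54 = 55.
Step 2: q^n = 7^9 = 40353607.
Step 3: Hamming bound ⌊q^n / V_q(n,t)⌋ = ⌊40353607/55⌋ = 733701.
Step 4: Compare |C| = 440639 to 733701: satisfied.
The claimed |C| lies below the Hamming bound.


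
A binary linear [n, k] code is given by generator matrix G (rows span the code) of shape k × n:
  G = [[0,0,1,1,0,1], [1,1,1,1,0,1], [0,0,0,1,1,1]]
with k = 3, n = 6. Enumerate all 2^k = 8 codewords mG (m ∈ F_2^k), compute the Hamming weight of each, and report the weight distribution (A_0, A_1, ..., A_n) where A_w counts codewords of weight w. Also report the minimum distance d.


Weight distribution: A_0 = 1, A_2 = 2, A_3 = 2, A_4 = 1, A_5 = 2. Minimum distance d = 2.

Enumerate all 2^3 = 8 messages m ∈ F_2^3.
For each, compute codeword c = mG in F_2^6, then tally its weight.
  m = 000 → c = 000000, weight = 0.
  m = 100 → c = 001101, weight = 3.
  m = 010 → c = 111101, weight = 5.
  m = 110 → c = 110000, weight = 2.
  m = 001 → c = 000111, weight = 3.
  m = 101 → c = 001010, weight = 2.
  m = 011 → c = 111010, weight = 4.
  m = 111 → c = 110111, weight = 5.
Tally weights:
  weight 0: 1 codewords.
  weight 2: 2 codewords.
  weight 3: 2 codewords.
  weight 4: 1 codewords.
  weight 5: 2 codewords.
Minimum distance d = smallest w > 0 with A_w > 0 = 2.
Sanity: Σ A_w = 8 = 2^3 = 8 ✓.


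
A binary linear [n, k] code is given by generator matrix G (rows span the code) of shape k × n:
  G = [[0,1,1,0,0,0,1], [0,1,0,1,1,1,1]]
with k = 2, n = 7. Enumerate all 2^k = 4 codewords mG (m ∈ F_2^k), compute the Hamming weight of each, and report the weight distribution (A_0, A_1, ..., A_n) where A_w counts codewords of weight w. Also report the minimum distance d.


Weight distribution: A_0 = 1, A_3 = 1, A_4 = 1, A_5 = 1. Minimum distance d = 3.

Enumerate all 2^2 = 4 messages m ∈ F_2^2.
For each, compute codeword c = mG in F_2^7, then tally its weight.
  m = 00 → c = 0000000, weight = 0.
  m = 10 → c = 0110001, weight = 3.
  m = 01 → c = 0101111, weight = 5.
  m = 11 → c = 0011110, weight = 4.
Tally weights:
  weight 0: 1 codewords.
  weight 3: 1 codewords.
  weight 4: 1 codewords.
  weight 5: 1 codewords.
Minimum distance d = smallest w > 0 with A_w > 0 = 3.
Sanity: Σ A_w = 4 = 2^2 = 4 ✓.


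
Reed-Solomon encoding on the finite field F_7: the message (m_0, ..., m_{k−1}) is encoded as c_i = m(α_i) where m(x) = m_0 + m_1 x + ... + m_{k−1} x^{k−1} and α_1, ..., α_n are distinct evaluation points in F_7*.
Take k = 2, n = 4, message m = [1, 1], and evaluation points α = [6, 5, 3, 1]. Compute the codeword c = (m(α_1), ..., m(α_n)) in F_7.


c = [0, 6, 4, 2]

Message polynomial: m(x) = 1 + 1·x (mod 7).
For each evaluation point α_i, compute m(α_i) mod 7:
  α_1 = 6: Horner steps 1 → 0, so m(6) = 0.
  α_2 = 5: Horner steps 1 → 6, so m(5) = 6.
  α_3 = 3: Horner steps 1 → 4, so m(3) = 4.
  α_4 = 1: Horner steps 1 → 2, so m(1) = 2.
Codeword c = [0, 6, 4, 2] ∈ F_7^4.


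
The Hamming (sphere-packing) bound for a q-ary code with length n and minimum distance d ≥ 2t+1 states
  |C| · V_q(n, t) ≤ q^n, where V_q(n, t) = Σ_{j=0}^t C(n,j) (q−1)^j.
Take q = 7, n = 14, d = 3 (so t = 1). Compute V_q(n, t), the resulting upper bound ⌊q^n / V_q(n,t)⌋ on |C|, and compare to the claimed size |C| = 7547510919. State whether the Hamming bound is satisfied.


V_q(n, t) = 85, q^n = 678223072849, Hamming bound = 7979094974, |C| = 7547510919 ≤ bound (satisfied).

Step 1: Compute V_q(n, t) = Σ_{j=0}^1 C(n, j) (q−1)^j.
  j = 0: C(14,0)·(6)^0 = 1·1 = 1.
  j = 1: C(14,1)·(6)^1 = 14·6 = 84.
  V_q(n, t) = 1 + 84 = 85.
Step 2: q^n = 7^14 = 678223072849.
Step 3: Hamming bound ⌊q^n / V_q(n,t)⌋ = ⌊678223072849/85⌋ = 7979094974.
Step 4: Compare |C| = 7547510919 to 7979094974: satisfied.
The claimed |C| lies below the Hamming bound.


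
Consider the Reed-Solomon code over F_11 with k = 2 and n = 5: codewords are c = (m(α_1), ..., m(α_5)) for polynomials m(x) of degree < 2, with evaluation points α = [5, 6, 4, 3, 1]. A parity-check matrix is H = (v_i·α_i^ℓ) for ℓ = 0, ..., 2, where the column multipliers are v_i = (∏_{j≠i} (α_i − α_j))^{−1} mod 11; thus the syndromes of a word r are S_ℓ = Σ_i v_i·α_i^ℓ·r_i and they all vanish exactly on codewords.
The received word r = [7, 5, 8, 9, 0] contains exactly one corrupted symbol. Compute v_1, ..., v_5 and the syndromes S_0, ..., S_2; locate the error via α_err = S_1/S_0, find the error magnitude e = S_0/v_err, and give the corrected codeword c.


S = (4, 2, 1), error at position 2, error magnitude e = 10, c = [7, 6, 8, 9, 0].

Step 1: column multipliers v_i = (∏_{j≠i}(α_i − α_j))^{−1} mod 11.
  i = 1 (α = 5): (5−6)(5−4)(5−3)(5−1) = (−1)·1·2·4 = −8 ≡ 3, so v_1 = 3^{−1} = 4 (mod 11).
  i = 2 (α = 6): (6−5)(6−4)(6−3)(6−1) = 1·2·3·5 = 30 ≡ 8, so v_2 = 8^{−1} = 7 (mod 11).
  i = 3 (α = 4): (4−5)(4−6)(4−3)(4−1) = (−1)·(−2)·1·3 = 6 ≡ 6, so v_3 = 6^{−1} = 2 (mod 11).
  i = 4 (α = 3): (3−5)(3−6)(3−4)(3−1) = (−2)·(−3)·(−1)·2 = −12 ≡ 10, so v_4 = 10^{−1} = 10 (mod 11).
  i = 5 (α = 1): (1−5)(1−6)(1−4)(1−3) = (−4)·(−5)·(−3)·(−2) = 120 ≡ 10, so v_5 = 10^{−1} = 10 (mod 11).
  v = [4, 7, 2, 10, 10].
Step 2: syndromes of r = [7, 5, 8, 9, 0] (all sums mod 11).
  S_0 = Σ v_i r_i = 4·7 + 7·5 + 2·8 + 10·9 + 10·0 = 169 ≡ 4.
  S_1 = Σ v_i α_i r_i = 4·5·7 + 7·6·5 + 2·4·8 + 10·3·9 + 10·1·0 = 684 ≡ 2.
  α_i^2 mod 11 = [3, 3, 5, 9, 1].
  S_2 = Σ v_i α_i^2 r_i = 4·3·7 + 7·3·5 + 2·5·8 + 10·9·9 + 10·1·0 = 1079 ≡ 1.
  S = (4, 2, 1) ≠ 0, so r is not a codeword (an error is present).
Step 3: locate the error. For a single error e at position i, S_ℓ = v_i·e·α_i^ℓ, so α_err = S_1/S_0.
  S_0^{−1} = 4^{−1} = 3 (mod 11), so α_err = 2·3 = 6 ≡ 6 = α_2. Error position i = 2.
  Consistency check: S_2/S_1 = 1·6 = 6 ≡ 6 = α_err ✓ (single-error assumption holds).
Step 4: error magnitude e = S_0/v_2 = S_0·∏_{j≠2}(α_2 − α_j) = 4·8 = 32 ≡ 10 (mod 11).
Step 5: correct position 2: c_2 = r_2 − e = 5 − 10 ≡ 6 (mod 11). Hence c = [7, 6, 8, 9, 0].
  Check: interpolating c through the α_i gives m(x) = 1 + 10·x (degree < 2) with m(α_i) = c_i for every i, so c is indeed a codeword.


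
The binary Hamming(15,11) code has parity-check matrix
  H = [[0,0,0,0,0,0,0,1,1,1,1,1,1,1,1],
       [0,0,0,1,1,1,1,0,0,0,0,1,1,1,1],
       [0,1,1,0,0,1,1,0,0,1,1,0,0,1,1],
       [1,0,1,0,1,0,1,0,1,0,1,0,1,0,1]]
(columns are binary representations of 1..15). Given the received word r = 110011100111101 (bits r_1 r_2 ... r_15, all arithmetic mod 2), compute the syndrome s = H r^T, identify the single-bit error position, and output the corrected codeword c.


s = (1, 0, 0, 0)^T, error position = 8, corrected codeword c = 110011110111101

Compute s = H r^T mod 2 one row at a time:
  s_1 = 0 + 0 + 1 + 1 + 1 + 1 + 0 + 1 = 5 ≡ 1 (mod 2).
  s_2 = 0 + 1 + 1 + 1 + 1 + 1 + 0 + 1 = 6 ≡ 0 (mod 2).
  s_3 = 1 + 0 + 1 + 1 + 1 + 1 + 0 + 1 = 6 ≡ 0 (mod 2).
  s_4 = 1 + 0 + 1 + 1 + 0 + 1 + 1 + 1 = 6 ≡ 0 (mod 2).
s = (1, 0, 0, 0)^T — this equals column 8 of H (binary 1000), so error is at position 8.
Correct: flip bit 8 of r = 110011100111101 to get c = 110011110111101.


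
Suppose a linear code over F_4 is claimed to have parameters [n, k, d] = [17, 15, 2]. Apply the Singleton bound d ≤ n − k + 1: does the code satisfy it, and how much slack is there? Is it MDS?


Singleton RHS = n − k + 1 = 3, slack = 1, bound satisfied, not MDS.

Singleton bound: d ≤ n − k + 1.
Here n = 17, k = 15, so n − k + 1 = 3.
Given d = 2, check d ≤ 3: YES.
Slack = (n − k + 1) − d = 1.
The code is NOT MDS (slack = 1 > 0).
Description: the claimed parameters are [17, 15, 2]_4; such a code would be non-MDS.


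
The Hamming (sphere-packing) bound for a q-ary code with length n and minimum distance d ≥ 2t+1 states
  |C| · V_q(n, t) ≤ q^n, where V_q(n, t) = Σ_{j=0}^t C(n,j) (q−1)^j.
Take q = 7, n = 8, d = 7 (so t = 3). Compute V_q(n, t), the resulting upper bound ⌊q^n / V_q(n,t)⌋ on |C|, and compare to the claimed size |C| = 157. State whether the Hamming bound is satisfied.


V_q(n, t) = 13153, q^n = 5764801, Hamming bound = 438, |C| = 157 ≤ bound (satisfied).

Step 1: Compute V_q(n, t) = Σ_{j=0}^3 C(n, j) (q−1)^j.
  j = 0: C(8,0)·(6)^0 = 1·1 = 1.
  j = 1: C(8,1)·(6)^1 = 8·6 = 48.
  j = 2: C(8,2)·(6)^2 = 28·36 = 1008.
  j = 3: C(8,3)·(6)^3 = 56·216 = 12096.
  V_q(n, t) = 1 + 48 + 1008 + 12096 = 13153.
Step 2: q^n = 7^8 = 5764801.
Step 3: Hamming bound ⌊q^n / V_q(n,t)⌋ = ⌊5764801/13153⌋ = 438.
Step 4: Compare |C| = 157 to 438: satisfied.
The claimed |C| lies below the Hamming bound.


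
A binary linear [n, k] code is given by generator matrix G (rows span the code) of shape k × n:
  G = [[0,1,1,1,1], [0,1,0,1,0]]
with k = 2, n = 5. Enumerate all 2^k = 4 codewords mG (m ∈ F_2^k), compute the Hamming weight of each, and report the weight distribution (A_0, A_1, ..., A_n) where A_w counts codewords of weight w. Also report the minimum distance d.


Weight distribution: A_0 = 1, A_2 = 2, A_4 = 1. Minimum distance d = 2.

Enumerate all 2^2 = 4 messages m ∈ F_2^2.
For each, compute codeword c = mG in F_2^5, then tally its weight.
  m = 00 → c = 00000, weight = 0.
  m = 10 → c = 01111, weight = 4.
  m = 01 → c = 01010, weight = 2.
  m = 11 → c = 00101, weight = 2.
Tally weights:
  weight 0: 1 codewords.
  weight 2: 2 codewords.
  weight 4: 1 codewords.
Minimum distance d = smallest w > 0 with A_w > 0 = 2.
Sanity: Σ A_w = 4 = 2^2 = 4 ✓.


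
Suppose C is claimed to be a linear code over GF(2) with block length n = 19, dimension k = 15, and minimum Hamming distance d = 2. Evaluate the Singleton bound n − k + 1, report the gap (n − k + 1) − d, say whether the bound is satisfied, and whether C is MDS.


Singleton RHS = n − k + 1 = 5, slack = 3, bound satisfied, not MDS.

Singleton bound: d ≤ n − k + 1.
Here n = 19, k = 15, so n − k + 1 = 5.
Given d = 2, check d ≤ 5: YES.
Slack = (n − k + 1) − d = 3.
The code is NOT MDS (slack = 3 > 0).
Description: the claimed parameters are [19, 15, 2]_2; such a code would be non-MDS.


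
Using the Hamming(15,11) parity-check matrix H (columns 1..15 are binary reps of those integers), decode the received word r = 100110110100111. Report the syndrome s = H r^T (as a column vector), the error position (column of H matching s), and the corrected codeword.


s = (1, 0, 0, 1)^T, error position = 9, corrected codeword c = 100110111100111

Compute s = H r^T mod 2 one row at a time:
  s_1 = 1 + 0 + 1 + 0 + 0 + 1 + 1 + 1 = 5 ≡ 1 (mod 2).
  s_2 = 1 + 1 + 0 + 1 + 0 + 1 + 1 + 1 = 6 ≡ 0 (mod 2).
  s_3 = 0 + 0 + 0 + 1 + 1 + 0 + 1 + 1 = 4 ≡ 0 (mod 2).
  s_4 = 1 + 0 + 1 + 1 + 0 + 0 + 1 + 1 = 5 ≡ 1 (mod 2).
s = (1, 0, 0, 1)^T — this equals column 9 of H (binary 1001), so error is at position 9.
Correct: flip bit 9 of r = 100110110100111 to get c = 100110111100111.


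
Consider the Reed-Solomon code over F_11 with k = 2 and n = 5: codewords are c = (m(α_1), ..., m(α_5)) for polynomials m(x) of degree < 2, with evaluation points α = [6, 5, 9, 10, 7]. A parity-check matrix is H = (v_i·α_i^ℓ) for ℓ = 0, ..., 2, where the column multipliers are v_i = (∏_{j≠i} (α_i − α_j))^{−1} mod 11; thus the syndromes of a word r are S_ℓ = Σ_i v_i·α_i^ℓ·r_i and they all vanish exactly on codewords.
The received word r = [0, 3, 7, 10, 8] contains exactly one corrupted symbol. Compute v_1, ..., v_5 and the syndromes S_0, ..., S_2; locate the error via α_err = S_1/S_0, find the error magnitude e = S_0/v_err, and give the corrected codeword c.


S = (3, 5, 1), error at position 3, error magnitude e = 5, c = [0, 3, 2, 10, 8].

Step 1: column multipliers v_i = (∏_{j≠i}(α_i − α_j))^{−1} mod 11.
  i = 1 (α = 6): (6−5)(6−9)(6−10)(6−7) = 1·(−3)·(−4)·(−1) = −12 ≡ 10, so v_1 = 10^{−1} = 10 (mod 11).
  i = 2 (α = 5): (5−6)(5−9)(5−10)(5−7) = (−1)·(−4)·(−5)·(−2) = 40 ≡ 7, so v_2 = 7^{−1} = 8 (mod 11).
  i = 3 (α = 9): (9−6)(9−5)(9−10)(9−7) = 3·4·(−1)·2 = −24 ≡ 9, so v_3 = 9^{−1} = 5 (mod 11).
  i = 4 (α = 10): (10−6)(10−5)(10−9)(10−7) = 4·5·1·3 = 60 ≡ 5, so v_4 = 5^{−1} = 9 (mod 11).
  i = 5 (α = 7): (7−6)(7−5)(7−9)(7−10) = 1·2·(−2)·(−3) = 12 ≡ 1, so v_5 = 1^{−1} = 1 (mod 11).
  v = [10, 8, 5, 9, 1].
Step 2: syndromes of r = [0, 3, 7, 10, 8] (all sums mod 11).
  S_0 = Σ v_i r_i = 10·0 + 8·3 + 5·7 + 9·10 + 1·8 = 157 ≡ 3.
  S_1 = Σ v_i α_i r_i = 10·6·0 + 8·5·3 + 5·9·7 + 9·10·10 + 1·7·8 = 1391 ≡ 5.
  α_i^2 mod 11 = [3, 3, 4, 1, 5].
  S_2 = Σ v_i α_i^2 r_i = 10·3·0 + 8·3·3 + 5·4·7 + 9·1·10 + 1·5·8 = 342 ≡ 1.
  S = (3, 5, 1) ≠ 0, so r is not a codeword (an error is present).
Step 3: locate the error. For a single error e at position i, S_ℓ = v_i·e·α_i^ℓ, so α_err = S_1/S_0.
  S_0^{−1} = 3^{−1} = 4 (mod 11), so α_err = 5·4 = 20 ≡ 9 = α_3. Error position i = 3.
  Consistency check: S_2/S_1 = 1·9 = 9 ≡ 9 = α_err ✓ (single-error assumption holds).
Step 4: error magnitude e = S_0/v_3 = S_0·∏_{j≠3}(α_3 − α_j) = 3·9 = 27 ≡ 5 (mod 11).
Step 5: correct position 3: c_3 = r_3 − e = 7 − 5 ≡ 2 (mod 11). Hence c = [0, 3, 2, 10, 8].
  Check: interpolating c through the α_i gives m(x) = 7 + 8·x (degree < 2) with m(α_i) = c_i for every i, so c is indeed a codeword.


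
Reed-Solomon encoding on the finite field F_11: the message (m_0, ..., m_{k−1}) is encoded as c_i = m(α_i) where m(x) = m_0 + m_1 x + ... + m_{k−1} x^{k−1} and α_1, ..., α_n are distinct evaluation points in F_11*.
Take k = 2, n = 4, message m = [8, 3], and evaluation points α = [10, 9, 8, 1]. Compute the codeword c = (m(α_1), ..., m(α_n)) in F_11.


c = [5, 2, 10, 0]

Message polynomial: m(x) = 8 + 3·x (mod 11).
For each evaluation point α_i, compute m(α_i) mod 11:
  α_1 = 10: Horner steps 3 → 5, so m(10) = 5.
  α_2 = 9: Horner steps 3 → 2, so m(9) = 2.
  α_3 = 8: Horner steps 3 → 10, so m(8) = 10.
  α_4 = 1: Horner steps 3 → 0, so m(1) = 0.
Codeword c = [5, 2, 10, 0] ∈ F_11^4.


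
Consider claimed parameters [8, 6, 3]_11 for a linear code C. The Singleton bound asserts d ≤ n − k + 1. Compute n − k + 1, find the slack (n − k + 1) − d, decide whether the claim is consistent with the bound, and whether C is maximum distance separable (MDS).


Singleton RHS = n − k + 1 = 3, slack = 0, bound satisfied, MDS.

Singleton bound: d ≤ n − k + 1.
Here n = 8, k = 6, so n − k + 1 = 3.
Given d = 3, check d ≤ 3: YES.
Slack = (n − k + 1) − d = 0.
The code is MDS (slack = 0).
Description: the claimed parameters are [8, 6, 3]_11; such a code would be MDS (meets Singleton bound).


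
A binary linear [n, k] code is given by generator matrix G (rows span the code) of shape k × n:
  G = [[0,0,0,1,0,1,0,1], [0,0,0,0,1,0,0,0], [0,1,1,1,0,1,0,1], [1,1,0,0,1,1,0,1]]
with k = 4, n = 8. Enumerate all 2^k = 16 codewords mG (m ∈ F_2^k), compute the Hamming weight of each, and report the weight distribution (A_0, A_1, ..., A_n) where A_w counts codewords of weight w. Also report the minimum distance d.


Weight distribution: A_0 = 1, A_1 = 1, A_2 = 1, A_3 = 4, A_4 = 5, A_5 = 3, A_6 = 1. Minimum distance d = 1.

Enumerate all 2^4 = 16 messages m ∈ F_2^4.
For each, compute codeword c = mG in F_2^8, then tally its weight.
  m = 0000 → c = 00000000, weight = 0.
  m = 1000 → c = 00010101, weight = 3.
  m = 0100 → c = 00001000, weight = 1.
  m = 1100 → c = 00011101, weight = 4.
  m = 0010 → c = 01110101, weight = 5.
  m = 1010 → c = 01100000, weight = 2.
  m = 0110 → c = 01111101, weight = 6.
  m = 1110 → c = 01101000, weight = 3.
  m = 0001 → c = 11001101, weight = 5.
  m = 1001 → c = 11011000, weight = 4.
  m = 0101 → c = 11000101, weight = 4.
  m = 1101 → c = 11010000, weight = 3.
  m = 0011 → c = 10111000, weight = 4.
  m = 1011 → c = 10101101, weight = 5.
  m = 0111 → c = 10110000, weight = 3.
  m = 1111 → c = 10100101, weight = 4.
Tally weights:
  weight 0: 1 codewords.
  weight 1: 1 codewords.
  weight 2: 1 codewords.
  weight 3: 4 codewords.
  weight 4: 5 codewords.
  weight 5: 3 codewords.
  weight 6: 1 codewords.
Minimum distance d = smallest w > 0 with A_w > 0 = 1.
Sanity: Σ A_w = 16 = 2^4 = 16 ✓.


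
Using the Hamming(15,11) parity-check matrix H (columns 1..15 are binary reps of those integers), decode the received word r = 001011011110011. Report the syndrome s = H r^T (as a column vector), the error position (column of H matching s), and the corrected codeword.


s = (0, 0, 0, 1)^T, error position = 1, corrected codeword c = 101011011110011

Compute s = H r^T mod 2 one row at a time:
  s_1 = 1 + 1 + 1 + 1 + 0 + 0 + 1 + 1 = 6 ≡ 0 (mod 2).
  s_2 = 0 + 1 + 1 + 0 + 0 + 0 + 1 + 1 = 4 ≡ 0 (mod 2).
  s_3 = 0 + 1 + 1 + 0 + 1 + 1 + 1 + 1 = 6 ≡ 0 (mod 2).
  s_4 = 0 + 1 + 1 + 0 + 1 + 1 + 0 + 1 = 5 ≡ 1 (mod 2).
s = (0, 0, 0, 1)^T — this equals column 1 of H (binary 0001), so error is at position 1.
Correct: flip bit 1 of r = 001011011110011 to get c = 101011011110011.


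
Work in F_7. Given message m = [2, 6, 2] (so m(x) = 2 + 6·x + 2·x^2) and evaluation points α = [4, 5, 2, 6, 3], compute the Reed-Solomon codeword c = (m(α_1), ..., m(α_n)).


c = [2, 5, 1, 5, 3]

Message polynomial: m(x) = 2 + 6·x + 2·x^2 (mod 7).
For each evaluation point α_i, compute m(α_i) mod 7:
  α_1 = 4: Horner steps 2 → 0 → 2, so m(4) = 2.
  α_2 = 5: Horner steps 2 → 2 → 5, so m(5) = 5.
  α_3 = 2: Horner steps 2 → 3 → 1, so m(2) = 1.
  α_4 = 6: Horner steps 2 → 4 → 5, so m(6) = 5.
  α_5 = 3: Horner steps 2 → 5 → 3, so m(3) = 3.
Codeword c = [2, 5, 1, 5, 3] ∈ F_7^5.


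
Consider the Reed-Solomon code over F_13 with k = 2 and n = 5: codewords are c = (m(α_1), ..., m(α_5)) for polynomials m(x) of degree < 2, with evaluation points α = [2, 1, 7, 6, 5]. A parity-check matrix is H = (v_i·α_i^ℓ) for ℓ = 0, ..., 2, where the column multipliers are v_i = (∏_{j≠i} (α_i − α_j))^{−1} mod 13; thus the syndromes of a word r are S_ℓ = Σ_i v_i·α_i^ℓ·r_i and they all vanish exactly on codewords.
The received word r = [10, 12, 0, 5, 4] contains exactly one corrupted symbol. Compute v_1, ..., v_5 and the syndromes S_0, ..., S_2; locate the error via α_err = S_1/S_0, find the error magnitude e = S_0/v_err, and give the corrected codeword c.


S = (7, 3, 5), error at position 4, error magnitude e = 3, c = [10, 12, 0, 2, 4].

Step 1: column multipliers v_i = (∏_{j≠i}(α_i − α_j))^{−1} mod 13.
  i = 1 (α = 2): (2−1)(2−7)(2−6)(2−5) = 1·(−5)·(−4)·(−3) = −60 ≡ 5, so v_1 = 5^{−1} = 8 (mod 13).
  i = 2 (α = 1): (1−2)(1−7)(1−6)(1−5) = (−1)·(−6)·(−5)·(−4) = 120 ≡ 3, so v_2 = 3^{−1} = 9 (mod 13).
  i = 3 (α = 7): (7−2)(7−1)(7−6)(7−5) = 5·6·1·2 = 60 ≡ 8, so v_3 = 8^{−1} = 5 (mod 13).
  i = 4 (α = 6): (6−2)(6−1)(6−7)(6−5) = 4·5·(−1)·1 = −20 ≡ 6, so v_4 = 6^{−1} = 11 (mod 13).
  i = 5 (α = 5): (5−2)(5−1)(5−7)(5−6) = 3·4·(−2)·(−1) = 24 ≡ 11, so v_5 = 11^{−1} = 6 (mod 13).
  v = [8, 9, 5, 11, 6].
Step 2: syndromes of r = [10, 12, 0, 5, 4] (all sums mod 13).
  S_0 = Σ v_i r_i = 8·10 + 9·12 + 5·0 + 11·5 + 6·4 = 267 ≡ 7.
  S_1 = Σ v_i α_i r_i = 8·2·10 + 9·1·12 + 5·7·0 + 11·6·5 + 6·5·4 = 718 ≡ 3.
  α_i^2 mod 13 = [4, 1, 10, 10, 12].
  S_2 = Σ v_i α_i^2 r_i = 8·4·10 + 9·1·12 + 5·10·0 + 11·10·5 + 6·12·4 = 1266 ≡ 5.
  S = (7, 3, 5) ≠ 0, so r is not a codeword (an error is present).
Step 3: locate the error. For a single error e at position i, S_ℓ = v_i·e·α_i^ℓ, so α_err = S_1/S_0.
  S_0^{−1} = 7^{−1} = 2 (mod 13), so α_err = 3·2 = 6 ≡ 6 = α_4. Error position i = 4.
  Consistency check: S_2/S_1 = 5·9 = 45 ≡ 6 = α_err ✓ (single-error assumption holds).
Step 4: error magnitude e = S_0/v_4 = S_0·∏_{j≠4}(α_4 − α_j) = 7·6 = 42 ≡ 3 (mod 13).
Step 5: correct position 4: c_4 = r_4 − e = 5 − 3 ≡ 2 (mod 13). Hence c = [10, 12, 0, 2, 4].
  Check: interpolating c through the α_i gives m(x) = 1 + 11·x (degree < 2) with m(α_i) = c_i for every i, so c is indeed a codeword.
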